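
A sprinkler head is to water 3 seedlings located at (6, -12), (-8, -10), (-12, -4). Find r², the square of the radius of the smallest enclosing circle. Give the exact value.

Call the three points A, B, C in the order given.
Side lengths²: AB² = 200, AC² = 388, BC² = 52.
Since AC² = 388 ≥ 200 + 52 = 252, the angle opposite AC is not acute, so the smallest enclosing circle has AC as diameter.
Centre = midpoint of AC = (-3, -8), r² = 388/4 = 97.

97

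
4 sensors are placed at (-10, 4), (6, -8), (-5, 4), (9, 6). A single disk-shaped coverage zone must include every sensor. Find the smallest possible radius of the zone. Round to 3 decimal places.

10.521

The minimum enclosing circle is determined by three boundary points: (-10, 4), (6, -8), (9, 6).
Their circumcentre is (-1/26, 8/13) with r² = 74825/676.
The farthest remaining point (-5, 4) is at distance² 24385/676 ≤ 74825/676.
r = √(74825/676) ≈ 10.521.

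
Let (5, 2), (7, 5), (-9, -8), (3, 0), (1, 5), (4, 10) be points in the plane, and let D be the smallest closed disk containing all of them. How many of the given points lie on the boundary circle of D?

The farthest pair is (-9, -8)–(4, 10) with squared distance 493. The circle on this segment as diameter has centre (-2.5, 1) and r² = 493/4 = 123.25.
Check (5, 2): distance² to centre = 57.25 ≤ 123.25, so it lies inside.
All remaining points lie in this disk, and no smaller disk contains both endpoints, so this is the minimum enclosing circle.
The points at distance exactly r from the centre are (-9, -8), (4, 10) — 2 points.

2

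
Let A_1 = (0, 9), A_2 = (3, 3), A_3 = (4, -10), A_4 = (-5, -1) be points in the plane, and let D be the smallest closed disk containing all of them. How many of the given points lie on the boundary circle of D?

2

The farthest pair is A_1–A_3 with squared distance 377. The circle on this segment as diameter has centre (2, -0.5) and r² = 377/4 = 94.25.
Check A_2: distance² to centre = 13.25 ≤ 94.25, so it lies inside.
All remaining points lie in this disk, and no smaller disk contains both endpoints, so this is the minimum enclosing circle.
The points at distance exactly r from the centre are A_1, A_3 — 2 points.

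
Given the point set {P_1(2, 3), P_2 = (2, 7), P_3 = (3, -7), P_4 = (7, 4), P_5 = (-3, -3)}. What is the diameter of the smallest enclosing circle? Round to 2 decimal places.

14.04

A smallest enclosing disk is always determined by at most three of the input points on its boundary.
The farthest pair is P_2–P_3 with squared distance 197. The circle on this segment as diameter has centre (2.5, 0) and r² = 197/4 = 49.25.
Check P_1: distance² to centre = 9.25 ≤ 49.25, so it lies inside.
All remaining points lie in this disk, and no smaller disk contains both endpoints, so this is the minimum enclosing circle.
Diameter = 2r = 2√(49.25) ≈ 14.04.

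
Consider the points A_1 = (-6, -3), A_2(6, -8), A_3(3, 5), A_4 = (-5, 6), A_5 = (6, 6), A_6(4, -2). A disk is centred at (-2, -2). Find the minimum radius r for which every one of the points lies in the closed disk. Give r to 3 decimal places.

The required radius is the distance from (-2, -2) to the farthest point.
Squared distances: 17, 100, 74, 73, 128, 36.
Maximum is 128, attained at A_5.
r = √128 ≈ 11.314.

11.314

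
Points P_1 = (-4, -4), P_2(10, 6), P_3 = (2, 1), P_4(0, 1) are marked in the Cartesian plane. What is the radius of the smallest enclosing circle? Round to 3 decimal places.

8.602

A smallest enclosing disk is always determined by at most three of the input points on its boundary.
The farthest pair is P_1–P_2 with squared distance 296. The circle on this segment as diameter has centre (3, 1) and r² = 296/4 = 74.
Check P_3: distance² to centre = 1 ≤ 74, so it lies inside.
All remaining points lie in this disk, and no smaller disk contains both endpoints, so this is the minimum enclosing circle.
r = √74 ≈ 8.602.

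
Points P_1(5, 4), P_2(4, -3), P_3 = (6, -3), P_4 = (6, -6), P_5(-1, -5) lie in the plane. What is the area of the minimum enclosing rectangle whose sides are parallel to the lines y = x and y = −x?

82.5

In coordinates u = x + y, v = x − y the rectangle is axis-aligned; the map (x,y)→(u,v) scales areas by 2.
u-values: 9, 1, 3, 0, -6; range = 9 − (-6) = 15.
v-values: 1, 7, 9, 12, 4; range = 12 − 1 = 11.
Area = (15 × 11) / 2 = 82.5.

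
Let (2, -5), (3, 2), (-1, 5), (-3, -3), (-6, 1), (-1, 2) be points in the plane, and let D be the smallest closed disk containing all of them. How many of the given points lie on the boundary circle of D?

3

The minimum enclosing circle is determined by three boundary points: (2, -5), (-1, 5), (-6, 1).
Their circumcentre is (-49/62, -12/31) with r² = 111725/3844.
The farthest remaining point (3, 2) is at distance² 77129/3844 ≤ 111725/3844.
The points at distance exactly r from the centre are (2, -5), (-1, 5), (-6, 1) — 3 points.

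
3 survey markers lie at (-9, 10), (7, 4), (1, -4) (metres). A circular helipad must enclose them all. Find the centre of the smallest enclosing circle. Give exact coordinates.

(-80/41, 183/41)

Call the three points A, B, C in the order given.
Side lengths²: AB² = 292, AC² = 296, BC² = 100.
Since AC² = 296 < 292 + 100 = 392, the triangle is acute, so the smallest enclosing circle is the circumcircle.
Circumcentre = (-80/41, 183/41), r² = 135050/1681.
Centre = (-80/41, 183/41).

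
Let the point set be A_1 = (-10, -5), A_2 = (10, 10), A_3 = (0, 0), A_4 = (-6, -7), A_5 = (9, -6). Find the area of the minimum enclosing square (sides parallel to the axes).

The bounding box has width 20 and height 17.
An axis-aligned square enclosing the set must have side ≥ max(width, height).
So the minimum side is max(20, 17) = 20.
Area = 20² = 400.

400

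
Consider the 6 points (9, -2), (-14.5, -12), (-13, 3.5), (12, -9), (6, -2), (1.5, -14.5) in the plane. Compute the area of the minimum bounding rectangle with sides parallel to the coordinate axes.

477

x ranges over [-14.5, 12], width 26.5.
y ranges over [-14.5, 3.5], height 18.
Area = 26.5 × 18 = 477.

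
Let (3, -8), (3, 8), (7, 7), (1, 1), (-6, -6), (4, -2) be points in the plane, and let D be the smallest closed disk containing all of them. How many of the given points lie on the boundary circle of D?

A smallest enclosing disk is always determined by at most three of the input points on its boundary.
The farthest pair is (7, 7)–(-6, -6) with squared distance 338. The circle on this segment as diameter has centre (0.5, 0.5) and r² = 338/4 = 84.5.
Check (3, -8): distance² to centre = 78.5 ≤ 84.5, so it lies inside.
All remaining points lie in this disk, and no smaller disk contains both endpoints, so this is the minimum enclosing circle.
The points at distance exactly r from the centre are (7, 7), (-6, -6) — 2 points.

2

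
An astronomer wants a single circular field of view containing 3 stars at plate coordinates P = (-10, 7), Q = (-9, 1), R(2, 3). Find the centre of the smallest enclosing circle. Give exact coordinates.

(-137/34, 167/34)

Side lengths²: PQ² = 37, PR² = 160, QR² = 125.
Since PR² = 160 < 125 + 37 = 162, the triangle is acute, so the smallest enclosing circle is the circumcircle.
Circumcentre = (-137/34, 167/34), r² = 23125/578.
Centre = (-137/34, 167/34).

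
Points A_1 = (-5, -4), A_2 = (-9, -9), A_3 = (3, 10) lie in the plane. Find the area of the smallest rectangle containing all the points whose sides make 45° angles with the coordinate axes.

108.5

In coordinates u = x + y, v = x − y the rectangle is axis-aligned; the map (x,y)→(u,v) scales areas by 2.
u-values: -9, -18, 13; range = 13 − (-18) = 31.
v-values: -1, 0, -7; range = 0 − (-7) = 7.
Area = (31 × 7) / 2 = 108.5.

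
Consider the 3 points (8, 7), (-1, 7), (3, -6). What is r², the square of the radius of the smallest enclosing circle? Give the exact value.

Call the three points A, B, C in the order given.
Side lengths²: AB² = 81, AC² = 194, BC² = 185.
Since AC² = 194 < 185 + 81 = 266, the triangle is acute, so the smallest enclosing circle is the circumcircle.
Circumcentre = (3.5, 33/26), r² = 17945/338.

17945/338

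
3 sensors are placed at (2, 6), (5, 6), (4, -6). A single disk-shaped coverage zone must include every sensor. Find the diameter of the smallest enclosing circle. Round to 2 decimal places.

Call the three points A, B, C in the order given.
Side lengths²: AB² = 9, AC² = 148, BC² = 145.
Since AC² = 148 < 145 + 9 = 154, the triangle is acute, so the smallest enclosing circle is the circumcircle.
Circumcentre = (3.5, 1/12), r² = 5365/144.
Diameter = 2r = 2√(5365/144) ≈ 12.21.

12.21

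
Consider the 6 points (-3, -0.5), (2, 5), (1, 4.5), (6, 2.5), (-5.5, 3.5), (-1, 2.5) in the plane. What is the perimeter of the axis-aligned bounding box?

Width = max x − min x = 6 − (-5.5) = 11.5.
Height = max y − min y = 5 − (-0.5) = 5.5.
Perimeter = 2(11.5 + 5.5) = 34.

34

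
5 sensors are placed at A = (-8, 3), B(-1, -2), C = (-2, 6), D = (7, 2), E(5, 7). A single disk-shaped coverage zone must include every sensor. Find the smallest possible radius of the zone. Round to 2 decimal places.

The minimum enclosing circle of a finite set is fixed by two of the points (as a diameter) or three (as a circumcircle).
The farthest pair is A–D with squared distance 226. The circle on this segment as diameter has centre (-0.5, 2.5) and r² = 226/4 = 56.5.
Check B: distance² to centre = 20.5 ≤ 56.5, so it lies inside.
All remaining points lie in this disk, and no smaller disk contains both endpoints, so this is the minimum enclosing circle.
r = √(56.5) ≈ 7.52.

7.52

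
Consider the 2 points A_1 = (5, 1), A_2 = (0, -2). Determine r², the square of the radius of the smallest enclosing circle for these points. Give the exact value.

8.5

The smallest circle enclosing two points has them as diameter endpoints.
Centre = midpoint = (2.5, -0.5); r² = |A_1A_2|²/4 = 34/4 = 8.5.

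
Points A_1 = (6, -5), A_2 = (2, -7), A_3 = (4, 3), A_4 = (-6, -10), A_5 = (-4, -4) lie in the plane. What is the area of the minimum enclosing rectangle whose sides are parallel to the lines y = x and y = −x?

126.5

In coordinates u = x + y, v = x − y the rectangle is axis-aligned; the map (x,y)→(u,v) scales areas by 2.
u-values: 1, -5, 7, -16, -8; range = 7 − (-16) = 23.
v-values: 11, 9, 1, 4, 0; range = 11 − 0 = 11.
Area = (23 × 11) / 2 = 126.5.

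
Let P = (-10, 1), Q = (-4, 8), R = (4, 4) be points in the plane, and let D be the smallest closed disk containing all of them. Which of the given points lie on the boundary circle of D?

P, R

Side lengths²: PQ² = 85, PR² = 205, QR² = 80.
Since PR² = 205 ≥ 85 + 80 = 165, the angle opposite PR is not acute, so the smallest enclosing circle has PR as diameter.
Centre = midpoint of PR = (-3, 2.5), r² = 205/4 = 51.25.
The points at distance exactly r from the centre are P, R — 2 points.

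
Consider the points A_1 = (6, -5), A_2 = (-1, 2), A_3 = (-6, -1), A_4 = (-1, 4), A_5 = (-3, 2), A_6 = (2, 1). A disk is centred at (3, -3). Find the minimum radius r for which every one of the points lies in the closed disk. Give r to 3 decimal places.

9.220

The required radius is the distance from (3, -3) to the farthest point.
Squared distances: 13, 41, 85, 65, 61, 17.
Maximum is 85, attained at A_3.
r = √85 ≈ 9.220.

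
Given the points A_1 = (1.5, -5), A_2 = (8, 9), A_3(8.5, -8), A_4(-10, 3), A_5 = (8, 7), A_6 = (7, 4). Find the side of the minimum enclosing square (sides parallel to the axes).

The bounding box has width 18.5 and height 17.
An axis-aligned square enclosing the set must have side ≥ max(width, height).
So the minimum side is max(18.5, 17) = 18.5.

18.5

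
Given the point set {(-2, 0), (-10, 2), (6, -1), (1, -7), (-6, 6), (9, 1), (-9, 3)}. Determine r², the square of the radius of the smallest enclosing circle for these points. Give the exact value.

The minimum enclosing circle of a finite set is fixed by two of the points (as a diameter) or three (as a circumcircle).
The farthest pair is (-10, 2)–(9, 1) with squared distance 362. The circle on this segment as diameter has centre (-0.5, 1.5) and r² = 362/4 = 90.5.
Check (-2, 0): distance² to centre = 4.5 ≤ 90.5, so it lies inside.
All remaining points lie in this disk, and no smaller disk contains both endpoints, so this is the minimum enclosing circle.

90.5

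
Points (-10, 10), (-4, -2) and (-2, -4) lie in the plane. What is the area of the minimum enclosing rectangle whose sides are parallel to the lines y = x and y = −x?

In coordinates u = x + y, v = x − y the rectangle is axis-aligned; the map (x,y)→(u,v) scales areas by 2.
u-values: 0, -6, -6; range = 0 − (-6) = 6.
v-values: -20, -2, 2; range = 2 − (-20) = 22.
Area = (6 × 22) / 2 = 66.

66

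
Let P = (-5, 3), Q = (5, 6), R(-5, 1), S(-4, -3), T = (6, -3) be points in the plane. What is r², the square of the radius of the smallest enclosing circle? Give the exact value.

A smallest enclosing disk is always determined by at most three of the input points on its boundary.
The minimum enclosing circle is determined by three boundary points: Q, S, T.
Their circumcentre is (1, 1) with r² = 41.
The farthest remaining point P is at distance² 40 ≤ 41.

41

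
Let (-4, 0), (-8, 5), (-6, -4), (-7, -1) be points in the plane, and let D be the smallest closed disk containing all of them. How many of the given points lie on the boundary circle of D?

2

A smallest enclosing disk is always determined by at most three of the input points on its boundary.
The farthest pair is (-8, 5)–(-6, -4) with squared distance 85. The circle on this segment as diameter has centre (-7, 0.5) and r² = 85/4 = 21.25.
Check (-4, 0): distance² to centre = 9.25 ≤ 21.25, so it lies inside.
All remaining points lie in this disk, and no smaller disk contains both endpoints, so this is the minimum enclosing circle.
The points at distance exactly r from the centre are (-8, 5), (-6, -4) — 2 points.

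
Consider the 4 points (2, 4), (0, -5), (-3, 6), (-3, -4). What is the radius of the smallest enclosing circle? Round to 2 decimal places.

The farthest pair is (0, -5)–(-3, 6) with squared distance 130. The circle on this segment as diameter has centre (-1.5, 0.5) and r² = 130/4 = 32.5.
Check (2, 4): distance² to centre = 24.5 ≤ 32.5, so it lies inside.
All remaining points lie in this disk, and no smaller disk contains both endpoints, so this is the minimum enclosing circle.
r = √(32.5) ≈ 5.70.

5.70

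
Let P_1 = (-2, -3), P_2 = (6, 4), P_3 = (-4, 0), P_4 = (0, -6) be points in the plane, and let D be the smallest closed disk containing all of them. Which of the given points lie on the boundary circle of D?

The minimum enclosing circle of a finite set is fixed by two of the points (as a diameter) or three (as a circumcircle).
The minimum enclosing circle is determined by three boundary points: P_2, P_3, P_4.
Their circumcentre is (37/19, -7/19) with r² = 12818/361.
The farthest remaining point P_1 is at distance² 8125/361 ≤ 12818/361.
The points at distance exactly r from the centre are P_2, P_3, P_4 — 3 points.

P_2, P_3, P_4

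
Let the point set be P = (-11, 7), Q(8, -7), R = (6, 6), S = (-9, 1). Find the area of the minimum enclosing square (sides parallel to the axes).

361

The bounding box has width 19 and height 14.
An axis-aligned square enclosing the set must have side ≥ max(width, height).
So the minimum side is max(19, 14) = 19.
Area = 19² = 361.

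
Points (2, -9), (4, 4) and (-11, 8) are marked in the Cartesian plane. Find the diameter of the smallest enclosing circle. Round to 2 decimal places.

21.40

Call the three points A, B, C in the order given.
Side lengths²: AB² = 173, AC² = 458, BC² = 241.
Since AC² = 458 ≥ 241 + 173 = 414, the angle opposite AC is not acute, so the smallest enclosing circle has AC as diameter.
Centre = midpoint of AC = (-4.5, -0.5), r² = 458/4 = 114.5.
Diameter = 2r = 2√(114.5) ≈ 21.40.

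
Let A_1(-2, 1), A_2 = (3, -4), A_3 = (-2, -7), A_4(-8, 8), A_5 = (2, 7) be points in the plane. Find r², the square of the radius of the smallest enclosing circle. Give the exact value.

130645/1922

The minimum enclosing circle is determined by three boundary points: A_2, A_3, A_4.
Their circumcentre is (-215/62, 69/62) with r² = 130645/1922.
The farthest remaining point A_5 is at distance² 124073/1922 ≤ 130645/1922.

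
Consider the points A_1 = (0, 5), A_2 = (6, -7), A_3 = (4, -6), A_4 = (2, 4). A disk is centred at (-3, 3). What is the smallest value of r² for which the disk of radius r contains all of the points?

The required radius is the distance from (-3, 3) to the farthest point.
Squared distances: 13, 181, 130, 26.
Maximum is 181, attained at A_2.

181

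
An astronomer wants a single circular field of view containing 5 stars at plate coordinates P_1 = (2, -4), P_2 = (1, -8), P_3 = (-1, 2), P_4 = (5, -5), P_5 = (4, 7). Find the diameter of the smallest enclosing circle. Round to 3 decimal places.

15.297

A smallest enclosing disk is always determined by at most three of the input points on its boundary.
The farthest pair is P_2–P_5 with squared distance 234. The circle on this segment as diameter has centre (2.5, -0.5) and r² = 234/4 = 58.5.
Check P_1: distance² to centre = 12.5 ≤ 58.5, so it lies inside.
All remaining points lie in this disk, and no smaller disk contains both endpoints, so this is the minimum enclosing circle.
Diameter = 2r = 2√(58.5) ≈ 15.297.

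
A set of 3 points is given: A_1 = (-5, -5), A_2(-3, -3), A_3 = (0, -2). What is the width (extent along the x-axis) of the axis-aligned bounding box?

5

max x = 0, min x = -5, so width = 5.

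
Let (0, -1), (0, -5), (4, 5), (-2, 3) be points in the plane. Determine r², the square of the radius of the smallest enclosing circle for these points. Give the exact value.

The minimum enclosing circle of a finite set is fixed by two of the points (as a diameter) or three (as a circumcircle).
The farthest pair is (0, -5)–(4, 5) with squared distance 116. The circle on this segment as diameter has centre (2, 0) and r² = 116/4 = 29.
Check (0, -1): distance² to centre = 5 ≤ 29, so it lies inside.
All remaining points lie in this disk, and no smaller disk contains both endpoints, so this is the minimum enclosing circle.

29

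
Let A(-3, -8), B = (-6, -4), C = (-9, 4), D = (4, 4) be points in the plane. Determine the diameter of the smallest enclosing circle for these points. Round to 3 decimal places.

The minimum enclosing circle is determined by three boundary points: A, C, D.
Their circumcentre is (-2.5, -0.25) with r² = 60.3125.
The farthest remaining point B is at distance² 26.3125 ≤ 60.3125.
Diameter = 2r = 2√(60.3125) ≈ 15.532.

15.532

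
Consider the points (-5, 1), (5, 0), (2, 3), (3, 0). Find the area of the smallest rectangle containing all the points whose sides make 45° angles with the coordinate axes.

In coordinates u = x + y, v = x − y the rectangle is axis-aligned; the map (x,y)→(u,v) scales areas by 2.
u-values: -4, 5, 5, 3; range = 5 − (-4) = 9.
v-values: -6, 5, -1, 3; range = 5 − (-6) = 11.
Area = (9 × 11) / 2 = 49.5.

49.5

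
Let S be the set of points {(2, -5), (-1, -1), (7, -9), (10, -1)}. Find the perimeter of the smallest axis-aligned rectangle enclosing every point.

Width = max x − min x = 10 − (-1) = 11.
Height = max y − min y = -1 − (-9) = 8.
Perimeter = 2(11 + 8) = 38.

38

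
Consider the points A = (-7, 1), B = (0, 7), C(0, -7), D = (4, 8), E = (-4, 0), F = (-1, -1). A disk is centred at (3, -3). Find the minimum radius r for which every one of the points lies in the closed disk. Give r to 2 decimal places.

11.05

The required radius is the distance from (3, -3) to the farthest point.
Squared distances: 116, 109, 25, 122, 58, 20.
Maximum is 122, attained at D.
r = √122 ≈ 11.05.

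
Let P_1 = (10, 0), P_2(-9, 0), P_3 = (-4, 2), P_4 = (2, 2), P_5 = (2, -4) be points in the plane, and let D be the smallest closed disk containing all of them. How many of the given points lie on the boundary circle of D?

The minimum enclosing circle of a finite set is fixed by two of the points (as a diameter) or three (as a circumcircle).
The farthest pair is P_1–P_2 with squared distance 361. The circle on this segment as diameter has centre (0.5, 0) and r² = 361/4 = 90.25.
Check P_3: distance² to centre = 24.25 ≤ 90.25, so it lies inside.
All remaining points lie in this disk, and no smaller disk contains both endpoints, so this is the minimum enclosing circle.
The points at distance exactly r from the centre are P_1, P_2 — 2 points.

2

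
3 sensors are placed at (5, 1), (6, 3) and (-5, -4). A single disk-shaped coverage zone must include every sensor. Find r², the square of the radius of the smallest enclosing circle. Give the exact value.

Call the three points A, B, C in the order given.
Side lengths²: AB² = 5, AC² = 125, BC² = 170.
Since BC² = 170 ≥ 125 + 5 = 130, the angle opposite BC is not acute, so the smallest enclosing circle has BC as diameter.
Centre = midpoint of BC = (0.5, -0.5), r² = 170/4 = 42.5.

42.5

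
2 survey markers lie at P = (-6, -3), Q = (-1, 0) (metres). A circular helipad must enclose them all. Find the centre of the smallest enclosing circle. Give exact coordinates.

The smallest circle enclosing two points has them as diameter endpoints.
Centre = midpoint = (-3.5, -1.5); r² = |PQ|²/4 = 34/4 = 8.5.
Centre = (-3.5, -1.5).

(-3.5, -1.5)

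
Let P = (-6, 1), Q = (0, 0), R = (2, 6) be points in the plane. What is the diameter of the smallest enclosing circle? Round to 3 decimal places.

Side lengths²: PQ² = 37, PR² = 89, QR² = 40.
Since PR² = 89 ≥ 40 + 37 = 77, the angle opposite PR is not acute, so the smallest enclosing circle has PR as diameter.
Centre = midpoint of PR = (-2, 3.5), r² = 89/4 = 22.25.
Diameter = 2r = 2√(22.25) ≈ 9.434.

9.434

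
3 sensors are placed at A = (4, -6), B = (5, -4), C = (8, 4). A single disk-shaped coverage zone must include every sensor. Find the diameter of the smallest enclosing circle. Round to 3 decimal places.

Side lengths²: AB² = 5, AC² = 116, BC² = 73.
Since AC² = 116 ≥ 73 + 5 = 78, the angle opposite AC is not acute, so the smallest enclosing circle has AC as diameter.
Centre = midpoint of AC = (6, -1), r² = 116/4 = 29.
Diameter = 2r = 2√29 ≈ 10.770.

10.770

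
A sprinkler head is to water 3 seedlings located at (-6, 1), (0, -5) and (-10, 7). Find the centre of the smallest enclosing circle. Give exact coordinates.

Call the three points A, B, C in the order given.
Side lengths²: AB² = 72, AC² = 52, BC² = 244.
Since BC² = 244 ≥ 72 + 52 = 124, the angle opposite BC is not acute, so the smallest enclosing circle has BC as diameter.
Centre = midpoint of BC = (-5, 1), r² = 244/4 = 61.
Centre = (-5, 1).

(-5, 1)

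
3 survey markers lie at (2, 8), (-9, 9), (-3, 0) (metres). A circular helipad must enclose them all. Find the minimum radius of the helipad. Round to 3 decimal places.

Call the three points A, B, C in the order given.
Side lengths²: AB² = 122, AC² = 89, BC² = 117.
Since AB² = 122 < 117 + 89 = 206, the triangle is acute, so the smallest enclosing circle is the circumcircle.
Circumcentre = (-231/62, 373/62), r² = 70577/1922.
r = √(70577/1922) ≈ 6.060.

6.060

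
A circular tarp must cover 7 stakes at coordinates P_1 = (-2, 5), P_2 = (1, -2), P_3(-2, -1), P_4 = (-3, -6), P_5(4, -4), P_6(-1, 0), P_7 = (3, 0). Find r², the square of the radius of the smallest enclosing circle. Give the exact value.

The minimum enclosing circle of a finite set is fixed by two of the points (as a diameter) or three (as a circumcircle).
The minimum enclosing circle is determined by three boundary points: P_1, P_4, P_5.
Their circumcentre is (-0.74, -0.66) with r² = 33.6232.
The farthest remaining point P_7 is at distance² 14.4232 ≤ 33.6232.

33.6232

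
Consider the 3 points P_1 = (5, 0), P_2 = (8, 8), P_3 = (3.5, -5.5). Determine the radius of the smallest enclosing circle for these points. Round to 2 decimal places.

Side lengths²: P_1P_2² = 73, P_1P_3² = 32.5, P_2P_3² = 202.5.
Since P_2P_3² = 202.5 ≥ 73 + 32.5 = 105.5, the angle opposite P_2P_3 is not acute, so the smallest enclosing circle has P_2P_3 as diameter.
Centre = midpoint of P_2P_3 = (5.75, 1.25), r² = 202.5/4 = 50.625.
r = √(50.625) ≈ 7.12.

7.12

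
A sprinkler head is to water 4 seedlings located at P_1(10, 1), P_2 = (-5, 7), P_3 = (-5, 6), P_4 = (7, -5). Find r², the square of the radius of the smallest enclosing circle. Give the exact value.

A smallest enclosing disk is always determined by at most three of the input points on its boundary.
The minimum enclosing circle is determined by three boundary points: P_1, P_2, P_4.
Their circumcentre is (1.5, 1.5) with r² = 72.5.
The farthest remaining point P_3 is at distance² 62.5 ≤ 72.5.

72.5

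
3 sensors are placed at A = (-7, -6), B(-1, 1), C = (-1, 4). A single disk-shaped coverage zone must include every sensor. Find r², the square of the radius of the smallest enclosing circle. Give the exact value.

34

Side lengths²: AB² = 85, AC² = 136, BC² = 9.
Since AC² = 136 ≥ 85 + 9 = 94, the angle opposite AC is not acute, so the smallest enclosing circle has AC as diameter.
Centre = midpoint of AC = (-4, -1), r² = 136/4 = 34.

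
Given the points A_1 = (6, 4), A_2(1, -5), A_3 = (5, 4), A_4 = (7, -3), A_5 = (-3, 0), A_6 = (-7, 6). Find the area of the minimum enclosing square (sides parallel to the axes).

196

The bounding box has width 14 and height 11.
An axis-aligned square enclosing the set must have side ≥ max(width, height).
So the minimum side is max(14, 11) = 14.
Area = 14² = 196.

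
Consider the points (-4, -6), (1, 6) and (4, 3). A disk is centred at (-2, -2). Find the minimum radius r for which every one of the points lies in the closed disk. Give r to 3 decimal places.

The required radius is the distance from (-2, -2) to the farthest point.
Squared distances: 20, 73, 61.
Maximum is 73, attained at (1, 6).
r = √73 ≈ 8.544.

8.544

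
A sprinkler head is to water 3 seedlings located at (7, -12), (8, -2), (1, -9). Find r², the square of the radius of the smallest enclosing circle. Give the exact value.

505/18

Call the three points A, B, C in the order given.
Side lengths²: AB² = 101, AC² = 45, BC² = 98.
Since AB² = 101 < 98 + 45 = 143, the triangle is acute, so the smallest enclosing circle is the circumcircle.
Circumcentre = (35/6, -41/6), r² = 505/18.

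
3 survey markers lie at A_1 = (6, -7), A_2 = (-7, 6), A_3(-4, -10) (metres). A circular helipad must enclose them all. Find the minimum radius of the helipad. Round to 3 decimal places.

Side lengths²: A_1A_2² = 338, A_1A_3² = 109, A_2A_3² = 265.
Since A_1A_2² = 338 < 265 + 109 = 374, the triangle is acute, so the smallest enclosing circle is the circumcircle.
Circumcentre = (-31/26, -31/26), r² = 28885/338.
r = √(28885/338) ≈ 9.244.

9.244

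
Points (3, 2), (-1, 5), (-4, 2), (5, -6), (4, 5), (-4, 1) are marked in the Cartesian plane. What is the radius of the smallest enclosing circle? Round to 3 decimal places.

6.276

By Welzl's lemma the MEC is supported by two points (diametrically opposite) or three points (on a circumcircle).
The minimum enclosing circle is determined by three boundary points: (-1, 5), (-4, 2), (5, -6).
Their circumcentre is (57/34, -23/34) with r² = 22765/578.
The farthest remaining point (4, 5) is at distance² 21745/578 ≤ 22765/578.
r = √(22765/578) ≈ 6.276.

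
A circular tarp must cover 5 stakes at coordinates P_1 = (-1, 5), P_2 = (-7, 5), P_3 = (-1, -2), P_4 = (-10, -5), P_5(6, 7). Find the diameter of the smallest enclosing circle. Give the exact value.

A smallest enclosing disk is always determined by at most three of the input points on its boundary.
The farthest pair is P_4–P_5 with squared distance 400. The circle on this segment as diameter has centre (-2, 1) and r² = 400/4 = 100.
Check P_1: distance² to centre = 17 ≤ 100, so it lies inside.
All remaining points lie in this disk, and no smaller disk contains both endpoints, so this is the minimum enclosing circle.
Diameter = 2r = 2√100 = 20.

20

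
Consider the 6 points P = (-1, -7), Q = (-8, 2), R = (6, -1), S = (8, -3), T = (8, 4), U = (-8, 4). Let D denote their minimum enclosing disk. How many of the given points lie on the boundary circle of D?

3

By Welzl's lemma the MEC is supported by two points (diametrically opposite) or three points (on a circumcircle).
The farthest pair is S–U with squared distance 305. The circle on this segment as diameter has centre (0, 0.5) and r² = 305/4 = 76.25.
Check P: distance² to centre = 57.25 ≤ 76.25, so it lies inside.
All remaining points lie in this disk, and no smaller disk contains both endpoints, so this is the minimum enclosing circle.
The points at distance exactly r from the centre are S, T, U — 3 points.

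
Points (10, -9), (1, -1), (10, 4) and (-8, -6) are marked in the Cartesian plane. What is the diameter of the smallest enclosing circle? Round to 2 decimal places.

20.88

By Welzl's lemma the MEC is supported by two points (diametrically opposite) or three points (on a circumcircle).
The minimum enclosing circle is determined by three boundary points: (10, -9), (10, 4), (-8, -6).
Their circumcentre is (11/6, -2.5) with r² = 1961/18.
The farthest remaining point (1, -1) is at distance² 53/18 ≤ 1961/18.
Diameter = 2r = 2√(1961/18) ≈ 20.88.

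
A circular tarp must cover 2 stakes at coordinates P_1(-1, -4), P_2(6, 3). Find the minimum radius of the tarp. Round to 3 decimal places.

4.950

The smallest circle enclosing two points has them as diameter endpoints.
Centre = midpoint = (2.5, -0.5); r² = |P_1P_2|²/4 = 98/4 = 24.5.
r = √(24.5) ≈ 4.950.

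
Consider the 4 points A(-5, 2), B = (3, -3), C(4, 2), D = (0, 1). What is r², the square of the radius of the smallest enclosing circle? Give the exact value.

A smallest enclosing disk is always determined by at most three of the input points on its boundary.
The minimum enclosing circle is determined by three boundary points: A, B, C.
Their circumcentre is (-0.5, 0.3) with r² = 23.14.
The farthest remaining point D is at distance² 0.74 ≤ 23.14.

23.14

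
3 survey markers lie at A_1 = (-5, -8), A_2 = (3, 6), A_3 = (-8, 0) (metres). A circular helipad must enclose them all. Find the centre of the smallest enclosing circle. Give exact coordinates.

(-1, -1)

Side lengths²: A_1A_2² = 260, A_1A_3² = 73, A_2A_3² = 157.
Since A_1A_2² = 260 ≥ 157 + 73 = 230, the angle opposite A_1A_2 is not acute, so the smallest enclosing circle has A_1A_2 as diameter.
Centre = midpoint of A_1A_2 = (-1, -1), r² = 260/4 = 65.
Centre = (-1, -1).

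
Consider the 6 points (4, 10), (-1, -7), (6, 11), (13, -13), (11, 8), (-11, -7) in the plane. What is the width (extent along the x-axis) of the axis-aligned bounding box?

24

max x = 13, min x = -11, so width = 24.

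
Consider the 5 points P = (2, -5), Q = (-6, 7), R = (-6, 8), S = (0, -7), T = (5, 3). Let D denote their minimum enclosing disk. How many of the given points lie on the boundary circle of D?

3

The minimum enclosing circle of a finite set is fixed by two of the points (as a diameter) or three (as a circumcircle).
The minimum enclosing circle is determined by three boundary points: R, S, T.
Their circumcentre is (-49/18, 11/18) with r² = 10585/162.
The farthest remaining point P is at distance² 8713/162 ≤ 10585/162.
The points at distance exactly r from the centre are R, S, T — 3 points.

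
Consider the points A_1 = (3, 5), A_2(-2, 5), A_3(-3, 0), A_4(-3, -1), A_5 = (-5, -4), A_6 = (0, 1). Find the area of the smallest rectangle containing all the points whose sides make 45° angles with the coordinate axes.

51

In coordinates u = x + y, v = x − y the rectangle is axis-aligned; the map (x,y)→(u,v) scales areas by 2.
u-values: 8, 3, -3, -4, -9, 1; range = 8 − (-9) = 17.
v-values: -2, -7, -3, -2, -1, -1; range = -1 − (-7) = 6.
Area = (17 × 6) / 2 = 51.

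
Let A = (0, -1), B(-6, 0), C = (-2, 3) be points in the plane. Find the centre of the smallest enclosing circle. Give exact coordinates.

(-32/11, 1/22)

Side lengths²: AB² = 37, AC² = 20, BC² = 25.
Since AB² = 37 < 25 + 20 = 45, the triangle is acute, so the smallest enclosing circle is the circumcircle.
Circumcentre = (-32/11, 1/22), r² = 4625/484.
Centre = (-32/11, 1/22).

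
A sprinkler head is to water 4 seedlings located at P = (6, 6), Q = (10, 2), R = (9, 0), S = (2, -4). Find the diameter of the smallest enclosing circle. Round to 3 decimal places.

10.880

A smallest enclosing disk is always determined by at most three of the input points on its boundary.
The minimum enclosing circle is determined by three boundary points: P, Q, S.
Their circumcentre is (33/7, 5/7) with r² = 1450/49.
The farthest remaining point R is at distance² 925/49 ≤ 1450/49.
Diameter = 2r = 2√(1450/49) ≈ 10.880.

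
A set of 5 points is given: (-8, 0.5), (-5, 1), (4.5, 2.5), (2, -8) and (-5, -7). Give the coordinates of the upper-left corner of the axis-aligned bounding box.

x-range [-8, 4.5], y-range [-8, 2.5].
The upper-left corner is (-8, 2.5).

(-8, 2.5)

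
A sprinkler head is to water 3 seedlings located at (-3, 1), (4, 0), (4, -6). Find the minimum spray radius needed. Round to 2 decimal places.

Call the three points A, B, C in the order given.
Side lengths²: AB² = 50, AC² = 98, BC² = 36.
Since AC² = 98 ≥ 50 + 36 = 86, the angle opposite AC is not acute, so the smallest enclosing circle has AC as diameter.
Centre = midpoint of AC = (0.5, -2.5), r² = 98/4 = 24.5.
r = √(24.5) ≈ 4.95.

4.95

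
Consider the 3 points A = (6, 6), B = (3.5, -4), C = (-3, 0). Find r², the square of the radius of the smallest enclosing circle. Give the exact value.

Side lengths²: AB² = 106.25, AC² = 117, BC² = 58.25.
Since AC² = 117 < 106.25 + 58.25 = 164.5, the triangle is acute, so the smallest enclosing circle is the circumcircle.
Circumcentre = (2.45, 1.575), r² = 32.183125.

32.183125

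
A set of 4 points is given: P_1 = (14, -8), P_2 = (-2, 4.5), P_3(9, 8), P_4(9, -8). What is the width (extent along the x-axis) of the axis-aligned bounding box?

16

max x = 14, min x = -2, so width = 16.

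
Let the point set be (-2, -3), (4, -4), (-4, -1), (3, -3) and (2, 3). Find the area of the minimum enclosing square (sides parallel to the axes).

64

The bounding box has width 8 and height 7.
An axis-aligned square enclosing the set must have side ≥ max(width, height).
So the minimum side is max(8, 7) = 8.
Area = 8² = 64.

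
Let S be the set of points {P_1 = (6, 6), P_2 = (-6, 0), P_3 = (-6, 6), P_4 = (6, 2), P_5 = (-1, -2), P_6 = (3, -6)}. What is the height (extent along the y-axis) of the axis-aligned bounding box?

max y = 6, min y = -6, so height = 12.

12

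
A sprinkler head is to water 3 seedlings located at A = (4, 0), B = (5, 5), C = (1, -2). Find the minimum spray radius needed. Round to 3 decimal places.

4.031

Side lengths²: AB² = 26, AC² = 13, BC² = 65.
Since BC² = 65 ≥ 26 + 13 = 39, the angle opposite BC is not acute, so the smallest enclosing circle has BC as diameter.
Centre = midpoint of BC = (3, 1.5), r² = 65/4 = 16.25.
r = √(16.25) ≈ 4.031.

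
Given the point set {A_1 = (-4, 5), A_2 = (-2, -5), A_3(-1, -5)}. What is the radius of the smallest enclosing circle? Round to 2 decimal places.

5.22

Side lengths²: A_1A_2² = 104, A_1A_3² = 109, A_2A_3² = 1.
Since A_1A_3² = 109 ≥ 104 + 1 = 105, the angle opposite A_1A_3 is not acute, so the smallest enclosing circle has A_1A_3 as diameter.
Centre = midpoint of A_1A_3 = (-2.5, 0), r² = 109/4 = 27.25.
r = √(27.25) ≈ 5.22.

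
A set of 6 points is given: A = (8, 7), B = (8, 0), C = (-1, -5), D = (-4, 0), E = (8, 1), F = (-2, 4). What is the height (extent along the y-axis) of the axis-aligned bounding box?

12

max y = 7, min y = -5, so height = 12.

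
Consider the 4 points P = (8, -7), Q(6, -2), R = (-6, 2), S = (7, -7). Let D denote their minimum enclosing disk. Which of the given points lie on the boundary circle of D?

By Welzl's lemma the MEC is supported by two points (diametrically opposite) or three points (on a circumcircle).
The farthest pair is P–R with squared distance 277. The circle on this segment as diameter has centre (1, -2.5) and r² = 277/4 = 69.25.
Check Q: distance² to centre = 25.25 ≤ 69.25, so it lies inside.
All remaining points lie in this disk, and no smaller disk contains both endpoints, so this is the minimum enclosing circle.
The points at distance exactly r from the centre are P, R — 2 points.

P, R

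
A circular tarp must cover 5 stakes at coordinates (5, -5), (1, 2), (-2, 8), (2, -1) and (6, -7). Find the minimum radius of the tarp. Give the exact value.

8.5

The farthest pair is (-2, 8)–(6, -7) with squared distance 289. The circle on this segment as diameter has centre (2, 0.5) and r² = 289/4 = 72.25.
Check (5, -5): distance² to centre = 39.25 ≤ 72.25, so it lies inside.
All remaining points lie in this disk, and no smaller disk contains both endpoints, so this is the minimum enclosing circle.
r = √(72.25) = 8.5.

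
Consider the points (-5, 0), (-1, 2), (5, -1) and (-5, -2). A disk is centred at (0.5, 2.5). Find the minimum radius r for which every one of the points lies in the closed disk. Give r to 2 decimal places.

7.11

The required radius is the distance from (0.5, 2.5) to the farthest point.
Squared distances: 36.5, 2.5, 32.5, 50.5.
Maximum is 50.5, attained at (-5, -2).
r = √(50.5) ≈ 7.11.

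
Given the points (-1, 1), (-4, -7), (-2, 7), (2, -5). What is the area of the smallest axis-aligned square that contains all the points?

196

The bounding box has width 6 and height 14.
An axis-aligned square enclosing the set must have side ≥ max(width, height).
So the minimum side is max(6, 14) = 14.
Area = 14² = 196.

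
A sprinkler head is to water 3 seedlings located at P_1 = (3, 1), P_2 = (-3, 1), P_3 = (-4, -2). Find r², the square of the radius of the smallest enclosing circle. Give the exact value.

Side lengths²: P_1P_2² = 36, P_1P_3² = 58, P_2P_3² = 10.
Since P_1P_3² = 58 ≥ 36 + 10 = 46, the angle opposite P_1P_3 is not acute, so the smallest enclosing circle has P_1P_3 as diameter.
Centre = midpoint of P_1P_3 = (-0.5, -0.5), r² = 58/4 = 14.5.

14.5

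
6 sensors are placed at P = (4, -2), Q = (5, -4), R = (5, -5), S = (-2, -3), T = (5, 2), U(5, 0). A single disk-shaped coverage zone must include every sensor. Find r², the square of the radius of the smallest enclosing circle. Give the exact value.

1961/98

By Welzl's lemma the MEC is supported by two points (diametrically opposite) or three points (on a circumcircle).
The minimum enclosing circle is determined by three boundary points: R, S, T.
Their circumcentre is (31/14, -1.5) with r² = 1961/98.
The farthest remaining point Q is at distance² 1373/98 ≤ 1961/98.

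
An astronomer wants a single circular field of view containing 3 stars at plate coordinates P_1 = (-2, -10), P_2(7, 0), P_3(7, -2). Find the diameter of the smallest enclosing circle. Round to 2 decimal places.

13.45

Side lengths²: P_1P_2² = 181, P_1P_3² = 145, P_2P_3² = 4.
Since P_1P_2² = 181 ≥ 145 + 4 = 149, the angle opposite P_1P_2 is not acute, so the smallest enclosing circle has P_1P_2 as diameter.
Centre = midpoint of P_1P_2 = (2.5, -5), r² = 181/4 = 45.25.
Diameter = 2r = 2√(45.25) ≈ 13.45.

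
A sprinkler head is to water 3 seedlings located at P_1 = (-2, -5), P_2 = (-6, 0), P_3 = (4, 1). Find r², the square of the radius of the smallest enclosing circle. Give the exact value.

Side lengths²: P_1P_2² = 41, P_1P_3² = 72, P_2P_3² = 101.
Since P_2P_3² = 101 < 72 + 41 = 113, the triangle is acute, so the smallest enclosing circle is the circumcircle.
Circumcentre = (-17/18, -1/18), r² = 4141/162.

4141/162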